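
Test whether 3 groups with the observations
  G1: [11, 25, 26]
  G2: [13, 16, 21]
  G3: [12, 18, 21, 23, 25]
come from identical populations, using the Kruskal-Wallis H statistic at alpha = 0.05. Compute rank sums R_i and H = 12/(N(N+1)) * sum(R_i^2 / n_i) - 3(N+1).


Step 1: Combine all N = 11 observations and assign midranks.
sorted (value, group, rank): (11,G1,1), (12,G3,2), (13,G2,3), (16,G2,4), (18,G3,5), (21,G2,6.5), (21,G3,6.5), (23,G3,8), (25,G1,9.5), (25,G3,9.5), (26,G1,11)
Step 2: Sum ranks within each group.
R_1 = 21.5 (n_1 = 3)
R_2 = 13.5 (n_2 = 3)
R_3 = 31 (n_3 = 5)
Step 3: H = 12/(N(N+1)) * sum(R_i^2/n_i) - 3(N+1)
     = 12/(11*12) * (21.5^2/3 + 13.5^2/3 + 31^2/5) - 3*12
     = 0.090909 * 407.033 - 36
     = 1.003030.
Step 4: Ties present; correction factor C = 1 - 12/(11^3 - 11) = 0.990909. Corrected H = 1.003030 / 0.990909 = 1.012232.
Step 5: Under H0, H ~ chi^2(2); p-value = 0.602832.
Step 6: alpha = 0.05. fail to reject H0.

H = 1.0122, df = 2, p = 0.602832, fail to reject H0.


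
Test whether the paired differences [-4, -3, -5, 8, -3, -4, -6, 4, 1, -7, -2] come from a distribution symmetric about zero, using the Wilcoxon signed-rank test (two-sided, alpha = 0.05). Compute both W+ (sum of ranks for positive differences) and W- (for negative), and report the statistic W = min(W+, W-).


Step 1: Drop any zero differences (none here) and take |d_i|.
|d| = [4, 3, 5, 8, 3, 4, 6, 4, 1, 7, 2]
Step 2: Midrank |d_i| (ties get averaged ranks).
ranks: |4|->6, |3|->3.5, |5|->8, |8|->11, |3|->3.5, |4|->6, |6|->9, |4|->6, |1|->1, |7|->10, |2|->2
Step 3: Attach original signs; sum ranks with positive sign and with negative sign.
W+ = 11 + 6 + 1 = 18
W- = 6 + 3.5 + 8 + 3.5 + 6 + 9 + 10 + 2 = 48
(Check: W+ + W- = 66 should equal n(n+1)/2 = 66.)
Step 4: Test statistic W = min(W+, W-) = 18.
Step 5: Ties in |d|, so use the tie-corrected normal approximation.
        E[W] = n(n+1)/4 = 11*12/4 = 33.
        Tie groups: |d|=3 (t=2), |d|=4 (t=3); sum(t^3 - t) = 30.
        Var[W] = n(n+1)(2n+1)/24 - sum(t^3-t)/48 = 3036/24 - 30/48 = 125.875.
        z = (W - E[W]) / sqrt(Var[W]) = (18 - 33) / 11.2194 = -1.3370.
        Two-sided p = 2*Phi(z) = 0.181233.
Step 6: alpha = 0.05. fail to reject H0.

W+ = 18, W- = 48, W = min = 18, p = 0.181233, fail to reject H0.


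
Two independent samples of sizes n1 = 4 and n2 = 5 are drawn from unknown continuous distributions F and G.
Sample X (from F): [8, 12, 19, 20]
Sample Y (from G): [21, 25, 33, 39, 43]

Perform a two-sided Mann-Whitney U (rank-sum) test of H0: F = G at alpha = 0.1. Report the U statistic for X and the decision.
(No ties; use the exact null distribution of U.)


Step 1: Combine and sort all 9 observations; assign midranks.
sorted (value, group): (8,X), (12,X), (19,X), (20,X), (21,Y), (25,Y), (33,Y), (39,Y), (43,Y)
ranks: 8->1, 12->2, 19->3, 20->4, 21->5, 25->6, 33->7, 39->8, 43->9
Step 2: Rank sum for X: R1 = 1 + 2 + 3 + 4 = 10.
Step 3: U_X = R1 - n1(n1+1)/2 = 10 - 4*5/2 = 10 - 10 = 0.
       U_Y = n1*n2 - U_X = 20 - 0 = 20.
Step 4: No ties, so the exact null distribution of U (based on enumerating the C(9,4) = 126 equally likely rank assignments) gives the two-sided p-value.
Step 5: p-value = 0.015873; compare to alpha = 0.1. reject H0.

U_X = 0, p = 0.015873, reject H0 at alpha = 0.1.


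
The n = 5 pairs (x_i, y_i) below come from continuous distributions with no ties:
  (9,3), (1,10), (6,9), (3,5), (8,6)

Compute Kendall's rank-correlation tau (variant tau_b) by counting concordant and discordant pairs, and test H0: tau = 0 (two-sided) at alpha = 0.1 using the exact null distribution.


Step 1: Enumerate the 10 unordered pairs (i,j) with i<j and classify each by sign(x_j-x_i) * sign(y_j-y_i).
  (1,2):dx=-8,dy=+7->D; (1,3):dx=-3,dy=+6->D; (1,4):dx=-6,dy=+2->D; (1,5):dx=-1,dy=+3->D
  (2,3):dx=+5,dy=-1->D; (2,4):dx=+2,dy=-5->D; (2,5):dx=+7,dy=-4->D; (3,4):dx=-3,dy=-4->C
  (3,5):dx=+2,dy=-3->D; (4,5):dx=+5,dy=+1->C
Step 2: C = 2, D = 8, total pairs = 10.
Step 3: tau = (C - D)/(n(n-1)/2) = (2 - 8)/10 = -0.600000.
Step 4: Exact two-sided p-value (enumerate n! = 120 permutations of y under H0): p = 0.233333.
Step 5: alpha = 0.1. fail to reject H0.

tau_b = -0.6000 (C=2, D=8), p = 0.233333, fail to reject H0.


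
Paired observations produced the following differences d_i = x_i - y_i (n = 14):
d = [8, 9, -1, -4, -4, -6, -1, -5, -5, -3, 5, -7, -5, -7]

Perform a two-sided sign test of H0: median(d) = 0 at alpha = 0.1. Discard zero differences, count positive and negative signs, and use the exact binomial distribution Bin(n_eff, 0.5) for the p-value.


Step 1: Discard zero differences. Original n = 14; n_eff = number of nonzero differences = 14.
Nonzero differences (with sign): +8, +9, -1, -4, -4, -6, -1, -5, -5, -3, +5, -7, -5, -7
Step 2: Count signs: positive = 3, negative = 11.
Step 3: Under H0: P(positive) = 0.5, so the number of positives S ~ Bin(14, 0.5).
Step 4: Two-sided exact p-value = sum of Bin(14,0.5) probabilities at or below the observed probability = 0.057373.
Step 5: alpha = 0.1. reject H0.

n_eff = 14, pos = 3, neg = 11, p = 0.057373, reject H0.


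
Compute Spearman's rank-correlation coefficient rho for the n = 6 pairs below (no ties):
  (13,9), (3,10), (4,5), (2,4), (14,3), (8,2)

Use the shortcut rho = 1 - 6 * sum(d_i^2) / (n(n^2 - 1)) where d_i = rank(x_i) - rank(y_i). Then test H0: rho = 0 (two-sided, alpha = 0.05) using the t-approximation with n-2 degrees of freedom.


Step 1: Rank x and y separately (midranks; no ties here).
rank(x): 13->5, 3->2, 4->3, 2->1, 14->6, 8->4
rank(y): 9->5, 10->6, 5->4, 4->3, 3->2, 2->1
Step 2: d_i = R_x(i) - R_y(i); compute d_i^2.
  (5-5)^2=0, (2-6)^2=16, (3-4)^2=1, (1-3)^2=4, (6-2)^2=16, (4-1)^2=9
sum(d^2) = 46.
Step 3: rho = 1 - 6*46 / (6*(6^2 - 1)) = 1 - 276/210 = -0.314286.
Step 4: Under H0, t = rho * sqrt((n-2)/(1-rho^2)) = -0.6621 ~ t(4).
Step 5: Two-sided p-value from the t-distribution with 4 df = 0.544093.
Step 6: alpha = 0.05. fail to reject H0.

rho = -0.3143, p = 0.544093, fail to reject H0 at alpha = 0.05.


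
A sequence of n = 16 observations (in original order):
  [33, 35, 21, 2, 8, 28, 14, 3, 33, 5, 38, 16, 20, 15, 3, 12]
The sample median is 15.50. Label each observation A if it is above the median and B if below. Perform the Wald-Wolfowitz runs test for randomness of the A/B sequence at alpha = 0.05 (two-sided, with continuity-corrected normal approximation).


Step 1: Compute median = 15.50; label A = above, B = below.
Labels in order: AAABBABBABAAABBB  (n_A = 8, n_B = 8)
Step 2: Count runs R = 8.
Step 3: Under H0 (random ordering), E[R] = 2*n_A*n_B/(n_A+n_B) + 1 = 2*8*8/16 + 1 = 9.0000.
        Var[R] = 2*n_A*n_B*(2*n_A*n_B - n_A - n_B) / ((n_A+n_B)^2 * (n_A+n_B-1)) = 14336/3840 = 3.7333.
        SD[R] = 1.9322.
Step 4: Continuity-corrected z = (R + 0.5 - E[R]) / SD[R] = (8 + 0.5 - 9.0000) / 1.9322 = -0.2588.
Step 5: Two-sided p-value via normal approximation = 2*(1 - Phi(|z|)) = 0.795809.
Step 6: alpha = 0.05. fail to reject H0.

R = 8, z = -0.2588, p = 0.795809, fail to reject H0.


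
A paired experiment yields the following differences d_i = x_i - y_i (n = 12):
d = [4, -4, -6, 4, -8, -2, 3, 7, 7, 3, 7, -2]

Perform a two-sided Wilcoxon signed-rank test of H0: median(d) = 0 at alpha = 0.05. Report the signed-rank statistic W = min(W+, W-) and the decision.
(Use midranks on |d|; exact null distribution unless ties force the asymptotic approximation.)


Step 1: Drop any zero differences (none here) and take |d_i|.
|d| = [4, 4, 6, 4, 8, 2, 3, 7, 7, 3, 7, 2]
Step 2: Midrank |d_i| (ties get averaged ranks).
ranks: |4|->6, |4|->6, |6|->8, |4|->6, |8|->12, |2|->1.5, |3|->3.5, |7|->10, |7|->10, |3|->3.5, |7|->10, |2|->1.5
Step 3: Attach original signs; sum ranks with positive sign and with negative sign.
W+ = 6 + 6 + 3.5 + 10 + 10 + 3.5 + 10 = 49
W- = 6 + 8 + 12 + 1.5 + 1.5 = 29
(Check: W+ + W- = 78 should equal n(n+1)/2 = 78.)
Step 4: Test statistic W = min(W+, W-) = 29.
Step 5: Ties in |d|, so use the tie-corrected normal approximation.
        E[W] = n(n+1)/4 = 12*13/4 = 39.
        Tie groups: |d|=2 (t=2), |d|=3 (t=2), |d|=4 (t=3), |d|=7 (t=3); sum(t^3 - t) = 60.
        Var[W] = n(n+1)(2n+1)/24 - sum(t^3-t)/48 = 3900/24 - 60/48 = 161.25.
        z = (W - E[W]) / sqrt(Var[W]) = (29 - 39) / 12.6984 = -0.7875.
        Two-sided p = 2*Phi(z) = 0.430990.
Step 6: alpha = 0.05. fail to reject H0.

W+ = 49, W- = 29, W = min = 29, p = 0.430990, fail to reject H0.


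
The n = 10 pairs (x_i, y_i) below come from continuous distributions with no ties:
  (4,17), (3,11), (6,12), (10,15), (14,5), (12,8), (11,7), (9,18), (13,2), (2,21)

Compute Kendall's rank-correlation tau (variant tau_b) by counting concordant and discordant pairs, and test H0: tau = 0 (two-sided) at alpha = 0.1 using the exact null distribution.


Step 1: Enumerate the 45 unordered pairs (i,j) with i<j and classify each by sign(x_j-x_i) * sign(y_j-y_i).
  (1,2):dx=-1,dy=-6->C; (1,3):dx=+2,dy=-5->D; (1,4):dx=+6,dy=-2->D; (1,5):dx=+10,dy=-12->D
  (1,6):dx=+8,dy=-9->D; (1,7):dx=+7,dy=-10->D; (1,8):dx=+5,dy=+1->C; (1,9):dx=+9,dy=-15->D
  (1,10):dx=-2,dy=+4->D; (2,3):dx=+3,dy=+1->C; (2,4):dx=+7,dy=+4->C; (2,5):dx=+11,dy=-6->D
  (2,6):dx=+9,dy=-3->D; (2,7):dx=+8,dy=-4->D; (2,8):dx=+6,dy=+7->C; (2,9):dx=+10,dy=-9->D
  (2,10):dx=-1,dy=+10->D; (3,4):dx=+4,dy=+3->C; (3,5):dx=+8,dy=-7->D; (3,6):dx=+6,dy=-4->D
  (3,7):dx=+5,dy=-5->D; (3,8):dx=+3,dy=+6->C; (3,9):dx=+7,dy=-10->D; (3,10):dx=-4,dy=+9->D
  (4,5):dx=+4,dy=-10->D; (4,6):dx=+2,dy=-7->D; (4,7):dx=+1,dy=-8->D; (4,8):dx=-1,dy=+3->D
  (4,9):dx=+3,dy=-13->D; (4,10):dx=-8,dy=+6->D; (5,6):dx=-2,dy=+3->D; (5,7):dx=-3,dy=+2->D
  (5,8):dx=-5,dy=+13->D; (5,9):dx=-1,dy=-3->C; (5,10):dx=-12,dy=+16->D; (6,7):dx=-1,dy=-1->C
  (6,8):dx=-3,dy=+10->D; (6,9):dx=+1,dy=-6->D; (6,10):dx=-10,dy=+13->D; (7,8):dx=-2,dy=+11->D
  (7,9):dx=+2,dy=-5->D; (7,10):dx=-9,dy=+14->D; (8,9):dx=+4,dy=-16->D; (8,10):dx=-7,dy=+3->D
  (9,10):dx=-11,dy=+19->D
Step 2: C = 9, D = 36, total pairs = 45.
Step 3: tau = (C - D)/(n(n-1)/2) = (9 - 36)/45 = -0.600000.
Step 4: Exact two-sided p-value (enumerate n! = 3628800 permutations of y under H0): p = 0.016666.
Step 5: alpha = 0.1. reject H0.

tau_b = -0.6000 (C=9, D=36), p = 0.016666, reject H0.


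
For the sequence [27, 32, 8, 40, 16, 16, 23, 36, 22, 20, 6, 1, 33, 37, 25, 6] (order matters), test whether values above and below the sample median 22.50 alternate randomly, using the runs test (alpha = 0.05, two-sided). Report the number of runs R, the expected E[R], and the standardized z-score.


Step 1: Compute median = 22.50; label A = above, B = below.
Labels in order: AABABBAABBBBAAAB  (n_A = 8, n_B = 8)
Step 2: Count runs R = 8.
Step 3: Under H0 (random ordering), E[R] = 2*n_A*n_B/(n_A+n_B) + 1 = 2*8*8/16 + 1 = 9.0000.
        Var[R] = 2*n_A*n_B*(2*n_A*n_B - n_A - n_B) / ((n_A+n_B)^2 * (n_A+n_B-1)) = 14336/3840 = 3.7333.
        SD[R] = 1.9322.
Step 4: Continuity-corrected z = (R + 0.5 - E[R]) / SD[R] = (8 + 0.5 - 9.0000) / 1.9322 = -0.2588.
Step 5: Two-sided p-value via normal approximation = 2*(1 - Phi(|z|)) = 0.795809.
Step 6: alpha = 0.05. fail to reject H0.

R = 8, z = -0.2588, p = 0.795809, fail to reject H0.


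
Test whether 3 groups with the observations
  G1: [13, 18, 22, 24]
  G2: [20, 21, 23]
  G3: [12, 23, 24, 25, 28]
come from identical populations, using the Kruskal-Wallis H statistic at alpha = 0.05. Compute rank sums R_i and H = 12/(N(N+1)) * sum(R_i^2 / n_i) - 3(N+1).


Step 1: Combine all N = 12 observations and assign midranks.
sorted (value, group, rank): (12,G3,1), (13,G1,2), (18,G1,3), (20,G2,4), (21,G2,5), (22,G1,6), (23,G2,7.5), (23,G3,7.5), (24,G1,9.5), (24,G3,9.5), (25,G3,11), (28,G3,12)
Step 2: Sum ranks within each group.
R_1 = 20.5 (n_1 = 4)
R_2 = 16.5 (n_2 = 3)
R_3 = 41 (n_3 = 5)
Step 3: H = 12/(N(N+1)) * sum(R_i^2/n_i) - 3(N+1)
     = 12/(12*13) * (20.5^2/4 + 16.5^2/3 + 41^2/5) - 3*13
     = 0.076923 * 532.013 - 39
     = 1.924038.
Step 4: Ties present; correction factor C = 1 - 12/(12^3 - 12) = 0.993007. Corrected H = 1.924038 / 0.993007 = 1.937588.
Step 5: Under H0, H ~ chi^2(2); p-value = 0.379540.
Step 6: alpha = 0.05. fail to reject H0.

H = 1.9376, df = 2, p = 0.379540, fail to reject H0.


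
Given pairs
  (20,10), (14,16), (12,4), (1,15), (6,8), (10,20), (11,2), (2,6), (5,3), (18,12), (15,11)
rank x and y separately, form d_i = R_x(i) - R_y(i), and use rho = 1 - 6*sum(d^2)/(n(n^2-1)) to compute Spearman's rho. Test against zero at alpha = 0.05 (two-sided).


Step 1: Rank x and y separately (midranks; no ties here).
rank(x): 20->11, 14->8, 12->7, 1->1, 6->4, 10->5, 11->6, 2->2, 5->3, 18->10, 15->9
rank(y): 10->6, 16->10, 4->3, 15->9, 8->5, 20->11, 2->1, 6->4, 3->2, 12->8, 11->7
Step 2: d_i = R_x(i) - R_y(i); compute d_i^2.
  (11-6)^2=25, (8-10)^2=4, (7-3)^2=16, (1-9)^2=64, (4-5)^2=1, (5-11)^2=36, (6-1)^2=25, (2-4)^2=4, (3-2)^2=1, (10-8)^2=4, (9-7)^2=4
sum(d^2) = 184.
Step 3: rho = 1 - 6*184 / (11*(11^2 - 1)) = 1 - 1104/1320 = 0.163636.
Step 4: Under H0, t = rho * sqrt((n-2)/(1-rho^2)) = 0.4976 ~ t(9).
Step 5: Two-sided p-value from the t-distribution with 9 df = 0.630685.
Step 6: alpha = 0.05. fail to reject H0.

rho = 0.1636, p = 0.630685, fail to reject H0 at alpha = 0.05.


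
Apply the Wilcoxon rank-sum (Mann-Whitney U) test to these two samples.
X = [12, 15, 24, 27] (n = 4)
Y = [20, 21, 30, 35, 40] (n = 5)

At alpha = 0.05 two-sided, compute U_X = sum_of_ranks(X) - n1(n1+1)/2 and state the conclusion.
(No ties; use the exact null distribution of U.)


Step 1: Combine and sort all 9 observations; assign midranks.
sorted (value, group): (12,X), (15,X), (20,Y), (21,Y), (24,X), (27,X), (30,Y), (35,Y), (40,Y)
ranks: 12->1, 15->2, 20->3, 21->4, 24->5, 27->6, 30->7, 35->8, 40->9
Step 2: Rank sum for X: R1 = 1 + 2 + 5 + 6 = 14.
Step 3: U_X = R1 - n1(n1+1)/2 = 14 - 4*5/2 = 14 - 10 = 4.
       U_Y = n1*n2 - U_X = 20 - 4 = 16.
Step 4: No ties, so the exact null distribution of U (based on enumerating the C(9,4) = 126 equally likely rank assignments) gives the two-sided p-value.
Step 5: p-value = 0.190476; compare to alpha = 0.05. fail to reject H0.

U_X = 4, p = 0.190476, fail to reject H0 at alpha = 0.05.


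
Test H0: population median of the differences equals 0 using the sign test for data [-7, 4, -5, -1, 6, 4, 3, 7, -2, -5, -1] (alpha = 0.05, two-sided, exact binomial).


Step 1: Discard zero differences. Original n = 11; n_eff = number of nonzero differences = 11.
Nonzero differences (with sign): -7, +4, -5, -1, +6, +4, +3, +7, -2, -5, -1
Step 2: Count signs: positive = 5, negative = 6.
Step 3: Under H0: P(positive) = 0.5, so the number of positives S ~ Bin(11, 0.5).
Step 4: Two-sided exact p-value = sum of Bin(11,0.5) probabilities at or below the observed probability = 1.000000.
Step 5: alpha = 0.05. fail to reject H0.

n_eff = 11, pos = 5, neg = 6, p = 1.000000, fail to reject H0.


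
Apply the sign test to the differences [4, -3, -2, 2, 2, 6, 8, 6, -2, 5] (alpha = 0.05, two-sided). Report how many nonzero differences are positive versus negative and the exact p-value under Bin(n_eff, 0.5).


Step 1: Discard zero differences. Original n = 10; n_eff = number of nonzero differences = 10.
Nonzero differences (with sign): +4, -3, -2, +2, +2, +6, +8, +6, -2, +5
Step 2: Count signs: positive = 7, negative = 3.
Step 3: Under H0: P(positive) = 0.5, so the number of positives S ~ Bin(10, 0.5).
Step 4: Two-sided exact p-value = sum of Bin(10,0.5) probabilities at or below the observed probability = 0.343750.
Step 5: alpha = 0.05. fail to reject H0.

n_eff = 10, pos = 7, neg = 3, p = 0.343750, fail to reject H0.


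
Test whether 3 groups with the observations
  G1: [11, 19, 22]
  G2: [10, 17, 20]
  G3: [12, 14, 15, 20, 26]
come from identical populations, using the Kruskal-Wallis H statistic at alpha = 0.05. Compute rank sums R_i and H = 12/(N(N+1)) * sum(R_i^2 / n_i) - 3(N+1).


Step 1: Combine all N = 11 observations and assign midranks.
sorted (value, group, rank): (10,G2,1), (11,G1,2), (12,G3,3), (14,G3,4), (15,G3,5), (17,G2,6), (19,G1,7), (20,G2,8.5), (20,G3,8.5), (22,G1,10), (26,G3,11)
Step 2: Sum ranks within each group.
R_1 = 19 (n_1 = 3)
R_2 = 15.5 (n_2 = 3)
R_3 = 31.5 (n_3 = 5)
Step 3: H = 12/(N(N+1)) * sum(R_i^2/n_i) - 3(N+1)
     = 12/(11*12) * (19^2/3 + 15.5^2/3 + 31.5^2/5) - 3*12
     = 0.090909 * 398.867 - 36
     = 0.260606.
Step 4: Ties present; correction factor C = 1 - 6/(11^3 - 11) = 0.995455. Corrected H = 0.260606 / 0.995455 = 0.261796.
Step 5: Under H0, H ~ chi^2(2); p-value = 0.877307.
Step 6: alpha = 0.05. fail to reject H0.

H = 0.2618, df = 2, p = 0.877307, fail to reject H0.


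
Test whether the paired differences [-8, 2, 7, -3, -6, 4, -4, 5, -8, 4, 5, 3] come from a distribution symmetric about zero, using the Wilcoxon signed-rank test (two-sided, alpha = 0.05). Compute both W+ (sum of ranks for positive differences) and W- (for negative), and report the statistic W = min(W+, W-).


Step 1: Drop any zero differences (none here) and take |d_i|.
|d| = [8, 2, 7, 3, 6, 4, 4, 5, 8, 4, 5, 3]
Step 2: Midrank |d_i| (ties get averaged ranks).
ranks: |8|->11.5, |2|->1, |7|->10, |3|->2.5, |6|->9, |4|->5, |4|->5, |5|->7.5, |8|->11.5, |4|->5, |5|->7.5, |3|->2.5
Step 3: Attach original signs; sum ranks with positive sign and with negative sign.
W+ = 1 + 10 + 5 + 7.5 + 5 + 7.5 + 2.5 = 38.5
W- = 11.5 + 2.5 + 9 + 5 + 11.5 = 39.5
(Check: W+ + W- = 78 should equal n(n+1)/2 = 78.)
Step 4: Test statistic W = min(W+, W-) = 38.5.
Step 5: Ties in |d|, so use the tie-corrected normal approximation.
        E[W] = n(n+1)/4 = 12*13/4 = 39.
        Tie groups: |d|=3 (t=2), |d|=4 (t=3), |d|=5 (t=2), |d|=8 (t=2); sum(t^3 - t) = 42.
        Var[W] = n(n+1)(2n+1)/24 - sum(t^3-t)/48 = 3900/24 - 42/48 = 161.625.
        z = (W - E[W]) / sqrt(Var[W]) = (38.5 - 39) / 12.7132 = -0.0393.
        Two-sided p = 2*Phi(z) = 0.968628.
Step 6: alpha = 0.05. fail to reject H0.

W+ = 38.5, W- = 39.5, W = min = 38.5, p = 0.968628, fail to reject H0.


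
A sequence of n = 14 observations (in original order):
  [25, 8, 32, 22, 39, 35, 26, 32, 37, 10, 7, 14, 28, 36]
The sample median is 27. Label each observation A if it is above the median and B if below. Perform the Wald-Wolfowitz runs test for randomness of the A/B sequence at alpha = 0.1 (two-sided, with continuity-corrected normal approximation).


Step 1: Compute median = 27; label A = above, B = below.
Labels in order: BBABAABAABBBAA  (n_A = 7, n_B = 7)
Step 2: Count runs R = 8.
Step 3: Under H0 (random ordering), E[R] = 2*n_A*n_B/(n_A+n_B) + 1 = 2*7*7/14 + 1 = 8.0000.
        Var[R] = 2*n_A*n_B*(2*n_A*n_B - n_A - n_B) / ((n_A+n_B)^2 * (n_A+n_B-1)) = 8232/2548 = 3.2308.
        SD[R] = 1.7974.
Step 4: R = E[R], so z = 0 with no continuity correction.
Step 5: Two-sided p-value via normal approximation = 2*(1 - Phi(|z|)) = 1.000000.
Step 6: alpha = 0.1. fail to reject H0.

R = 8, z = 0.0000, p = 1.000000, fail to reject H0.


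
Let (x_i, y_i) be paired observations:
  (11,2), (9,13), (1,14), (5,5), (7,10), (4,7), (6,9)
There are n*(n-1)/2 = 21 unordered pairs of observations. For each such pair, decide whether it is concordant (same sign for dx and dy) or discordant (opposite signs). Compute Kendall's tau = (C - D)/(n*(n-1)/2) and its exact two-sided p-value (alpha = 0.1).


Step 1: Enumerate the 21 unordered pairs (i,j) with i<j and classify each by sign(x_j-x_i) * sign(y_j-y_i).
  (1,2):dx=-2,dy=+11->D; (1,3):dx=-10,dy=+12->D; (1,4):dx=-6,dy=+3->D; (1,5):dx=-4,dy=+8->D
  (1,6):dx=-7,dy=+5->D; (1,7):dx=-5,dy=+7->D; (2,3):dx=-8,dy=+1->D; (2,4):dx=-4,dy=-8->C
  (2,5):dx=-2,dy=-3->C; (2,6):dx=-5,dy=-6->C; (2,7):dx=-3,dy=-4->C; (3,4):dx=+4,dy=-9->D
  (3,5):dx=+6,dy=-4->D; (3,6):dx=+3,dy=-7->D; (3,7):dx=+5,dy=-5->D; (4,5):dx=+2,dy=+5->C
  (4,6):dx=-1,dy=+2->D; (4,7):dx=+1,dy=+4->C; (5,6):dx=-3,dy=-3->C; (5,7):dx=-1,dy=-1->C
  (6,7):dx=+2,dy=+2->C
Step 2: C = 9, D = 12, total pairs = 21.
Step 3: tau = (C - D)/(n(n-1)/2) = (9 - 12)/21 = -0.142857.
Step 4: Exact two-sided p-value (enumerate n! = 5040 permutations of y under H0): p = 0.772619.
Step 5: alpha = 0.1. fail to reject H0.

tau_b = -0.1429 (C=9, D=12), p = 0.772619, fail to reject H0.


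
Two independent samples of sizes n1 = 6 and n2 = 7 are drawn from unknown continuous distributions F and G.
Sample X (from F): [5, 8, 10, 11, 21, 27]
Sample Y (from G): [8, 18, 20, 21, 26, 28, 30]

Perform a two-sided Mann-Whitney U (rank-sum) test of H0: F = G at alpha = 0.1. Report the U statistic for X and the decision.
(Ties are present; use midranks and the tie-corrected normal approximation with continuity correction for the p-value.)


Step 1: Combine and sort all 13 observations; assign midranks.
sorted (value, group): (5,X), (8,X), (8,Y), (10,X), (11,X), (18,Y), (20,Y), (21,X), (21,Y), (26,Y), (27,X), (28,Y), (30,Y)
ranks: 5->1, 8->2.5, 8->2.5, 10->4, 11->5, 18->6, 20->7, 21->8.5, 21->8.5, 26->10, 27->11, 28->12, 30->13
Step 2: Rank sum for X: R1 = 1 + 2.5 + 4 + 5 + 8.5 + 11 = 32.
Step 3: U_X = R1 - n1(n1+1)/2 = 32 - 6*7/2 = 32 - 21 = 11.
       U_Y = n1*n2 - U_X = 42 - 11 = 31.
Step 4: Ties are present, so use the tie-corrected normal approximation (with continuity correction) for the p-value.
Step 5: p-value = 0.173549; compare to alpha = 0.1. fail to reject H0.

U_X = 11, p = 0.173549, fail to reject H0 at alpha = 0.1.


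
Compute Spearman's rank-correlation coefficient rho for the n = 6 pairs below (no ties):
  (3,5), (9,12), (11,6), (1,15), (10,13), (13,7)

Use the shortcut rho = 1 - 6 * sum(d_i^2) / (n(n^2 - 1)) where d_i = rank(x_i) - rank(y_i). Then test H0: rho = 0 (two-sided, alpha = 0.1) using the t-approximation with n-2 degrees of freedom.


Step 1: Rank x and y separately (midranks; no ties here).
rank(x): 3->2, 9->3, 11->5, 1->1, 10->4, 13->6
rank(y): 5->1, 12->4, 6->2, 15->6, 13->5, 7->3
Step 2: d_i = R_x(i) - R_y(i); compute d_i^2.
  (2-1)^2=1, (3-4)^2=1, (5-2)^2=9, (1-6)^2=25, (4-5)^2=1, (6-3)^2=9
sum(d^2) = 46.
Step 3: rho = 1 - 6*46 / (6*(6^2 - 1)) = 1 - 276/210 = -0.314286.
Step 4: Under H0, t = rho * sqrt((n-2)/(1-rho^2)) = -0.6621 ~ t(4).
Step 5: Two-sided p-value from the t-distribution with 4 df = 0.544093.
Step 6: alpha = 0.1. fail to reject H0.

rho = -0.3143, p = 0.544093, fail to reject H0 at alpha = 0.1.


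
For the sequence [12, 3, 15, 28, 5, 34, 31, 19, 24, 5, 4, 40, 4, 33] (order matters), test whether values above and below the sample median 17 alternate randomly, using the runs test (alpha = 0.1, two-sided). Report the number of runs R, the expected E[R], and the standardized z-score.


Step 1: Compute median = 17; label A = above, B = below.
Labels in order: BBBABAAAABBABA  (n_A = 7, n_B = 7)
Step 2: Count runs R = 8.
Step 3: Under H0 (random ordering), E[R] = 2*n_A*n_B/(n_A+n_B) + 1 = 2*7*7/14 + 1 = 8.0000.
        Var[R] = 2*n_A*n_B*(2*n_A*n_B - n_A - n_B) / ((n_A+n_B)^2 * (n_A+n_B-1)) = 8232/2548 = 3.2308.
        SD[R] = 1.7974.
Step 4: R = E[R], so z = 0 with no continuity correction.
Step 5: Two-sided p-value via normal approximation = 2*(1 - Phi(|z|)) = 1.000000.
Step 6: alpha = 0.1. fail to reject H0.

R = 8, z = 0.0000, p = 1.000000, fail to reject H0.


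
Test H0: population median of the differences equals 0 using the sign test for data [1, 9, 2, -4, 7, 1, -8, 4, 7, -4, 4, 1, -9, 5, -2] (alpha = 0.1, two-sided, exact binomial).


Step 1: Discard zero differences. Original n = 15; n_eff = number of nonzero differences = 15.
Nonzero differences (with sign): +1, +9, +2, -4, +7, +1, -8, +4, +7, -4, +4, +1, -9, +5, -2
Step 2: Count signs: positive = 10, negative = 5.
Step 3: Under H0: P(positive) = 0.5, so the number of positives S ~ Bin(15, 0.5).
Step 4: Two-sided exact p-value = sum of Bin(15,0.5) probabilities at or below the observed probability = 0.301758.
Step 5: alpha = 0.1. fail to reject H0.

n_eff = 15, pos = 10, neg = 5, p = 0.301758, fail to reject H0.


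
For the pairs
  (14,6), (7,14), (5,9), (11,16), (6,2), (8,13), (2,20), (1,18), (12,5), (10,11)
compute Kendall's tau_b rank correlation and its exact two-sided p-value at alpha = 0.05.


Step 1: Enumerate the 45 unordered pairs (i,j) with i<j and classify each by sign(x_j-x_i) * sign(y_j-y_i).
  (1,2):dx=-7,dy=+8->D; (1,3):dx=-9,dy=+3->D; (1,4):dx=-3,dy=+10->D; (1,5):dx=-8,dy=-4->C
  (1,6):dx=-6,dy=+7->D; (1,7):dx=-12,dy=+14->D; (1,8):dx=-13,dy=+12->D; (1,9):dx=-2,dy=-1->C
  (1,10):dx=-4,dy=+5->D; (2,3):dx=-2,dy=-5->C; (2,4):dx=+4,dy=+2->C; (2,5):dx=-1,dy=-12->C
  (2,6):dx=+1,dy=-1->D; (2,7):dx=-5,dy=+6->D; (2,8):dx=-6,dy=+4->D; (2,9):dx=+5,dy=-9->D
  (2,10):dx=+3,dy=-3->D; (3,4):dx=+6,dy=+7->C; (3,5):dx=+1,dy=-7->D; (3,6):dx=+3,dy=+4->C
  (3,7):dx=-3,dy=+11->D; (3,8):dx=-4,dy=+9->D; (3,9):dx=+7,dy=-4->D; (3,10):dx=+5,dy=+2->C
  (4,5):dx=-5,dy=-14->C; (4,6):dx=-3,dy=-3->C; (4,7):dx=-9,dy=+4->D; (4,8):dx=-10,dy=+2->D
  (4,9):dx=+1,dy=-11->D; (4,10):dx=-1,dy=-5->C; (5,6):dx=+2,dy=+11->C; (5,7):dx=-4,dy=+18->D
  (5,8):dx=-5,dy=+16->D; (5,9):dx=+6,dy=+3->C; (5,10):dx=+4,dy=+9->C; (6,7):dx=-6,dy=+7->D
  (6,8):dx=-7,dy=+5->D; (6,9):dx=+4,dy=-8->D; (6,10):dx=+2,dy=-2->D; (7,8):dx=-1,dy=-2->C
  (7,9):dx=+10,dy=-15->D; (7,10):dx=+8,dy=-9->D; (8,9):dx=+11,dy=-13->D; (8,10):dx=+9,dy=-7->D
  (9,10):dx=-2,dy=+6->D
Step 2: C = 15, D = 30, total pairs = 45.
Step 3: tau = (C - D)/(n(n-1)/2) = (15 - 30)/45 = -0.333333.
Step 4: Exact two-sided p-value (enumerate n! = 3628800 permutations of y under H0): p = 0.216373.
Step 5: alpha = 0.05. fail to reject H0.

tau_b = -0.3333 (C=15, D=30), p = 0.216373, fail to reject H0.


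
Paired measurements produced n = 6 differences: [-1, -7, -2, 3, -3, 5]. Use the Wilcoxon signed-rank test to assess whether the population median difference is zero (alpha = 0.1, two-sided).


Step 1: Drop any zero differences (none here) and take |d_i|.
|d| = [1, 7, 2, 3, 3, 5]
Step 2: Midrank |d_i| (ties get averaged ranks).
ranks: |1|->1, |7|->6, |2|->2, |3|->3.5, |3|->3.5, |5|->5
Step 3: Attach original signs; sum ranks with positive sign and with negative sign.
W+ = 3.5 + 5 = 8.5
W- = 1 + 6 + 2 + 3.5 = 12.5
(Check: W+ + W- = 21 should equal n(n+1)/2 = 21.)
Step 4: Test statistic W = min(W+, W-) = 8.5.
Step 5: Ties in |d|, so use the tie-corrected normal approximation.
        E[W] = n(n+1)/4 = 6*7/4 = 10.5.
        Tie groups: |d|=3 (t=2); sum(t^3 - t) = 6.
        Var[W] = n(n+1)(2n+1)/24 - sum(t^3-t)/48 = 546/24 - 6/48 = 22.625.
        z = (W - E[W]) / sqrt(Var[W]) = (8.5 - 10.5) / 4.7566 = -0.4205.
        Two-sided p = 2*Phi(z) = 0.674142.
Step 6: alpha = 0.1. fail to reject H0.

W+ = 8.5, W- = 12.5, W = min = 8.5, p = 0.674142, fail to reject H0.


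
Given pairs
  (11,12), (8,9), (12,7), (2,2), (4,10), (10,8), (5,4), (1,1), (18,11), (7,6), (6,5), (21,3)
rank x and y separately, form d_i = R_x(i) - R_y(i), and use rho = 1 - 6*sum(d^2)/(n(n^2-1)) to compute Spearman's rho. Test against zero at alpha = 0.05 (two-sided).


Step 1: Rank x and y separately (midranks; no ties here).
rank(x): 11->9, 8->7, 12->10, 2->2, 4->3, 10->8, 5->4, 1->1, 18->11, 7->6, 6->5, 21->12
rank(y): 12->12, 9->9, 7->7, 2->2, 10->10, 8->8, 4->4, 1->1, 11->11, 6->6, 5->5, 3->3
Step 2: d_i = R_x(i) - R_y(i); compute d_i^2.
  (9-12)^2=9, (7-9)^2=4, (10-7)^2=9, (2-2)^2=0, (3-10)^2=49, (8-8)^2=0, (4-4)^2=0, (1-1)^2=0, (11-11)^2=0, (6-6)^2=0, (5-5)^2=0, (12-3)^2=81
sum(d^2) = 152.
Step 3: rho = 1 - 6*152 / (12*(12^2 - 1)) = 1 - 912/1716 = 0.468531.
Step 4: Under H0, t = rho * sqrt((n-2)/(1-rho^2)) = 1.6771 ~ t(10).
Step 5: Two-sided p-value from the t-distribution with 10 df = 0.124455.
Step 6: alpha = 0.05. fail to reject H0.

rho = 0.4685, p = 0.124455, fail to reject H0 at alpha = 0.05.


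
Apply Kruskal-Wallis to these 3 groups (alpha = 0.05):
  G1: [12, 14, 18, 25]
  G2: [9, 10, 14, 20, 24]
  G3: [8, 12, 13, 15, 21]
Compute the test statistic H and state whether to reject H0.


Step 1: Combine all N = 14 observations and assign midranks.
sorted (value, group, rank): (8,G3,1), (9,G2,2), (10,G2,3), (12,G1,4.5), (12,G3,4.5), (13,G3,6), (14,G1,7.5), (14,G2,7.5), (15,G3,9), (18,G1,10), (20,G2,11), (21,G3,12), (24,G2,13), (25,G1,14)
Step 2: Sum ranks within each group.
R_1 = 36 (n_1 = 4)
R_2 = 36.5 (n_2 = 5)
R_3 = 32.5 (n_3 = 5)
Step 3: H = 12/(N(N+1)) * sum(R_i^2/n_i) - 3(N+1)
     = 12/(14*15) * (36^2/4 + 36.5^2/5 + 32.5^2/5) - 3*15
     = 0.057143 * 801.7 - 45
     = 0.811429.
Step 4: Ties present; correction factor C = 1 - 12/(14^3 - 14) = 0.995604. Corrected H = 0.811429 / 0.995604 = 0.815011.
Step 5: Under H0, H ~ chi^2(2); p-value = 0.665308.
Step 6: alpha = 0.05. fail to reject H0.

H = 0.8150, df = 2, p = 0.665308, fail to reject H0.


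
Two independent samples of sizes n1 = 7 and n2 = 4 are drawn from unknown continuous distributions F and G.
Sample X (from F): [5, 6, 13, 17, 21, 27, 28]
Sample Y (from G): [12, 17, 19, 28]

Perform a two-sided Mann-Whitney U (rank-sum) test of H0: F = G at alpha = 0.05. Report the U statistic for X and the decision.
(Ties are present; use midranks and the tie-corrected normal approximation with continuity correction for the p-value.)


Step 1: Combine and sort all 11 observations; assign midranks.
sorted (value, group): (5,X), (6,X), (12,Y), (13,X), (17,X), (17,Y), (19,Y), (21,X), (27,X), (28,X), (28,Y)
ranks: 5->1, 6->2, 12->3, 13->4, 17->5.5, 17->5.5, 19->7, 21->8, 27->9, 28->10.5, 28->10.5
Step 2: Rank sum for X: R1 = 1 + 2 + 4 + 5.5 + 8 + 9 + 10.5 = 40.
Step 3: U_X = R1 - n1(n1+1)/2 = 40 - 7*8/2 = 40 - 28 = 12.
       U_Y = n1*n2 - U_X = 28 - 12 = 16.
Step 4: Ties are present, so use the tie-corrected normal approximation (with continuity correction) for the p-value.
Step 5: p-value = 0.775820; compare to alpha = 0.05. fail to reject H0.

U_X = 12, p = 0.775820, fail to reject H0 at alpha = 0.05.


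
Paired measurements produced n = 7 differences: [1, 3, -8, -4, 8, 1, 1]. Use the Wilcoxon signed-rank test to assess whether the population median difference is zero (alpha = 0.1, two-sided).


Step 1: Drop any zero differences (none here) and take |d_i|.
|d| = [1, 3, 8, 4, 8, 1, 1]
Step 2: Midrank |d_i| (ties get averaged ranks).
ranks: |1|->2, |3|->4, |8|->6.5, |4|->5, |8|->6.5, |1|->2, |1|->2
Step 3: Attach original signs; sum ranks with positive sign and with negative sign.
W+ = 2 + 4 + 6.5 + 2 + 2 = 16.5
W- = 6.5 + 5 = 11.5
(Check: W+ + W- = 28 should equal n(n+1)/2 = 28.)
Step 4: Test statistic W = min(W+, W-) = 11.5.
Step 5: Ties in |d|, so use the tie-corrected normal approximation.
        E[W] = n(n+1)/4 = 7*8/4 = 14.
        Tie groups: |d|=1 (t=3), |d|=8 (t=2); sum(t^3 - t) = 30.
        Var[W] = n(n+1)(2n+1)/24 - sum(t^3-t)/48 = 840/24 - 30/48 = 34.375.
        z = (W - E[W]) / sqrt(Var[W]) = (11.5 - 14) / 5.8630 = -0.4264.
        Two-sided p = 2*Phi(z) = 0.669815.
Step 6: alpha = 0.1. fail to reject H0.

W+ = 16.5, W- = 11.5, W = min = 11.5, p = 0.669815, fail to reject H0.


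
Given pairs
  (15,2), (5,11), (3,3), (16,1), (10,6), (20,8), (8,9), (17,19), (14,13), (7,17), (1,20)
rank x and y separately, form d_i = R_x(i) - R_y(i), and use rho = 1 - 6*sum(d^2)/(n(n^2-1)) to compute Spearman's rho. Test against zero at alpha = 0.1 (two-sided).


Step 1: Rank x and y separately (midranks; no ties here).
rank(x): 15->8, 5->3, 3->2, 16->9, 10->6, 20->11, 8->5, 17->10, 14->7, 7->4, 1->1
rank(y): 2->2, 11->7, 3->3, 1->1, 6->4, 8->5, 9->6, 19->10, 13->8, 17->9, 20->11
Step 2: d_i = R_x(i) - R_y(i); compute d_i^2.
  (8-2)^2=36, (3-7)^2=16, (2-3)^2=1, (9-1)^2=64, (6-4)^2=4, (11-5)^2=36, (5-6)^2=1, (10-10)^2=0, (7-8)^2=1, (4-9)^2=25, (1-11)^2=100
sum(d^2) = 284.
Step 3: rho = 1 - 6*284 / (11*(11^2 - 1)) = 1 - 1704/1320 = -0.290909.
Step 4: Under H0, t = rho * sqrt((n-2)/(1-rho^2)) = -0.9122 ~ t(9).
Step 5: Two-sided p-value from the t-distribution with 9 df = 0.385457.
Step 6: alpha = 0.1. fail to reject H0.

rho = -0.2909, p = 0.385457, fail to reject H0 at alpha = 0.1.


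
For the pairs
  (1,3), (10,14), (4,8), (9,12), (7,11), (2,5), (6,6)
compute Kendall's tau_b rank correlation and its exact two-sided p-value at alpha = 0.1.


Step 1: Enumerate the 21 unordered pairs (i,j) with i<j and classify each by sign(x_j-x_i) * sign(y_j-y_i).
  (1,2):dx=+9,dy=+11->C; (1,3):dx=+3,dy=+5->C; (1,4):dx=+8,dy=+9->C; (1,5):dx=+6,dy=+8->C
  (1,6):dx=+1,dy=+2->C; (1,7):dx=+5,dy=+3->C; (2,3):dx=-6,dy=-6->C; (2,4):dx=-1,dy=-2->C
  (2,5):dx=-3,dy=-3->C; (2,6):dx=-8,dy=-9->C; (2,7):dx=-4,dy=-8->C; (3,4):dx=+5,dy=+4->C
  (3,5):dx=+3,dy=+3->C; (3,6):dx=-2,dy=-3->C; (3,7):dx=+2,dy=-2->D; (4,5):dx=-2,dy=-1->C
  (4,6):dx=-7,dy=-7->C; (4,7):dx=-3,dy=-6->C; (5,6):dx=-5,dy=-6->C; (5,7):dx=-1,dy=-5->C
  (6,7):dx=+4,dy=+1->C
Step 2: C = 20, D = 1, total pairs = 21.
Step 3: tau = (C - D)/(n(n-1)/2) = (20 - 1)/21 = 0.904762.
Step 4: Exact two-sided p-value (enumerate n! = 5040 permutations of y under H0): p = 0.002778.
Step 5: alpha = 0.1. reject H0.

tau_b = 0.9048 (C=20, D=1), p = 0.002778, reject H0.


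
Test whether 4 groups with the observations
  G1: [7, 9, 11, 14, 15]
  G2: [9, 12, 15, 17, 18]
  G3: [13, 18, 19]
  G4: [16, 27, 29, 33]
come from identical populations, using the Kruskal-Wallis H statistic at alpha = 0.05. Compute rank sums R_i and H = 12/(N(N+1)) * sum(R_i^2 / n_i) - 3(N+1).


Step 1: Combine all N = 17 observations and assign midranks.
sorted (value, group, rank): (7,G1,1), (9,G1,2.5), (9,G2,2.5), (11,G1,4), (12,G2,5), (13,G3,6), (14,G1,7), (15,G1,8.5), (15,G2,8.5), (16,G4,10), (17,G2,11), (18,G2,12.5), (18,G3,12.5), (19,G3,14), (27,G4,15), (29,G4,16), (33,G4,17)
Step 2: Sum ranks within each group.
R_1 = 23 (n_1 = 5)
R_2 = 39.5 (n_2 = 5)
R_3 = 32.5 (n_3 = 3)
R_4 = 58 (n_4 = 4)
Step 3: H = 12/(N(N+1)) * sum(R_i^2/n_i) - 3(N+1)
     = 12/(17*18) * (23^2/5 + 39.5^2/5 + 32.5^2/3 + 58^2/4) - 3*18
     = 0.039216 * 1610.93 - 54
     = 9.173856.
Step 4: Ties present; correction factor C = 1 - 18/(17^3 - 17) = 0.996324. Corrected H = 9.173856 / 0.996324 = 9.207708.
Step 5: Under H0, H ~ chi^2(3); p-value = 0.026653.
Step 6: alpha = 0.05. reject H0.

H = 9.2077, df = 3, p = 0.026653, reject H0.


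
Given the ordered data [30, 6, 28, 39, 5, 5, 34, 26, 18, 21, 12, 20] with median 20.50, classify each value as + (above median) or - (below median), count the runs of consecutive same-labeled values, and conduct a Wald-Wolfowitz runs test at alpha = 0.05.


Step 1: Compute median = 20.50; label A = above, B = below.
Labels in order: ABAABBAABABB  (n_A = 6, n_B = 6)
Step 2: Count runs R = 8.
Step 3: Under H0 (random ordering), E[R] = 2*n_A*n_B/(n_A+n_B) + 1 = 2*6*6/12 + 1 = 7.0000.
        Var[R] = 2*n_A*n_B*(2*n_A*n_B - n_A - n_B) / ((n_A+n_B)^2 * (n_A+n_B-1)) = 4320/1584 = 2.7273.
        SD[R] = 1.6514.
Step 4: Continuity-corrected z = (R - 0.5 - E[R]) / SD[R] = (8 - 0.5 - 7.0000) / 1.6514 = 0.3028.
Step 5: Two-sided p-value via normal approximation = 2*(1 - Phi(|z|)) = 0.762069.
Step 6: alpha = 0.05. fail to reject H0.

R = 8, z = 0.3028, p = 0.762069, fail to reject H0.


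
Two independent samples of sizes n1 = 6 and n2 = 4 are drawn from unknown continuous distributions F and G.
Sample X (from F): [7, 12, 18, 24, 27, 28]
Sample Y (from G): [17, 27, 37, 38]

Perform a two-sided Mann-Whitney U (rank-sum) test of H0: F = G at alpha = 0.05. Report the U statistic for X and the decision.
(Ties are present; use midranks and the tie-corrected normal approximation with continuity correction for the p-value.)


Step 1: Combine and sort all 10 observations; assign midranks.
sorted (value, group): (7,X), (12,X), (17,Y), (18,X), (24,X), (27,X), (27,Y), (28,X), (37,Y), (38,Y)
ranks: 7->1, 12->2, 17->3, 18->4, 24->5, 27->6.5, 27->6.5, 28->8, 37->9, 38->10
Step 2: Rank sum for X: R1 = 1 + 2 + 4 + 5 + 6.5 + 8 = 26.5.
Step 3: U_X = R1 - n1(n1+1)/2 = 26.5 - 6*7/2 = 26.5 - 21 = 5.5.
       U_Y = n1*n2 - U_X = 24 - 5.5 = 18.5.
Step 4: Ties are present, so use the tie-corrected normal approximation (with continuity correction) for the p-value.
Step 5: p-value = 0.199458; compare to alpha = 0.05. fail to reject H0.

U_X = 5.5, p = 0.199458, fail to reject H0 at alpha = 0.05.


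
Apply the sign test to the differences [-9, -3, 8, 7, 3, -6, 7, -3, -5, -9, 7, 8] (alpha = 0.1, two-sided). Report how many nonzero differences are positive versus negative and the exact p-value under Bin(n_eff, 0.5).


Step 1: Discard zero differences. Original n = 12; n_eff = number of nonzero differences = 12.
Nonzero differences (with sign): -9, -3, +8, +7, +3, -6, +7, -3, -5, -9, +7, +8
Step 2: Count signs: positive = 6, negative = 6.
Step 3: Under H0: P(positive) = 0.5, so the number of positives S ~ Bin(12, 0.5).
Step 4: Two-sided exact p-value = sum of Bin(12,0.5) probabilities at or below the observed probability = 1.000000.
Step 5: alpha = 0.1. fail to reject H0.

n_eff = 12, pos = 6, neg = 6, p = 1.000000, fail to reject H0.


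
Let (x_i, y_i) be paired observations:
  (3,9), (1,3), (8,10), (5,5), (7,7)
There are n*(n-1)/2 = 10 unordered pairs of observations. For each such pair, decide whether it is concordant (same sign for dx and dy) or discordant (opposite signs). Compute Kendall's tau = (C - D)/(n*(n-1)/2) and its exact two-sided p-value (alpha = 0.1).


Step 1: Enumerate the 10 unordered pairs (i,j) with i<j and classify each by sign(x_j-x_i) * sign(y_j-y_i).
  (1,2):dx=-2,dy=-6->C; (1,3):dx=+5,dy=+1->C; (1,4):dx=+2,dy=-4->D; (1,5):dx=+4,dy=-2->D
  (2,3):dx=+7,dy=+7->C; (2,4):dx=+4,dy=+2->C; (2,5):dx=+6,dy=+4->C; (3,4):dx=-3,dy=-5->C
  (3,5):dx=-1,dy=-3->C; (4,5):dx=+2,dy=+2->C
Step 2: C = 8, D = 2, total pairs = 10.
Step 3: tau = (C - D)/(n(n-1)/2) = (8 - 2)/10 = 0.600000.
Step 4: Exact two-sided p-value (enumerate n! = 120 permutations of y under H0): p = 0.233333.
Step 5: alpha = 0.1. fail to reject H0.

tau_b = 0.6000 (C=8, D=2), p = 0.233333, fail to reject H0.


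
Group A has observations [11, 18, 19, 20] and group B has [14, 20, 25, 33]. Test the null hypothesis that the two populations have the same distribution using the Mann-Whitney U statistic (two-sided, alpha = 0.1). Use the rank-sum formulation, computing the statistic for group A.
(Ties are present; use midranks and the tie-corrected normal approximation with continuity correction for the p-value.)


Step 1: Combine and sort all 8 observations; assign midranks.
sorted (value, group): (11,X), (14,Y), (18,X), (19,X), (20,X), (20,Y), (25,Y), (33,Y)
ranks: 11->1, 14->2, 18->3, 19->4, 20->5.5, 20->5.5, 25->7, 33->8
Step 2: Rank sum for X: R1 = 1 + 3 + 4 + 5.5 = 13.5.
Step 3: U_X = R1 - n1(n1+1)/2 = 13.5 - 4*5/2 = 13.5 - 10 = 3.5.
       U_Y = n1*n2 - U_X = 16 - 3.5 = 12.5.
Step 4: Ties are present, so use the tie-corrected normal approximation (with continuity correction) for the p-value.
Step 5: p-value = 0.245383; compare to alpha = 0.1. fail to reject H0.

U_X = 3.5, p = 0.245383, fail to reject H0 at alpha = 0.1.


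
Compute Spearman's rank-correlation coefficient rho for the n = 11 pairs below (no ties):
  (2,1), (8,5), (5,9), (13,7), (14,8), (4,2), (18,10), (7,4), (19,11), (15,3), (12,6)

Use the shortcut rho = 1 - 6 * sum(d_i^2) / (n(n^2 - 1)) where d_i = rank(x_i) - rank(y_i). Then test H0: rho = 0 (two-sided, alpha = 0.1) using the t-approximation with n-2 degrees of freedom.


Step 1: Rank x and y separately (midranks; no ties here).
rank(x): 2->1, 8->5, 5->3, 13->7, 14->8, 4->2, 18->10, 7->4, 19->11, 15->9, 12->6
rank(y): 1->1, 5->5, 9->9, 7->7, 8->8, 2->2, 10->10, 4->4, 11->11, 3->3, 6->6
Step 2: d_i = R_x(i) - R_y(i); compute d_i^2.
  (1-1)^2=0, (5-5)^2=0, (3-9)^2=36, (7-7)^2=0, (8-8)^2=0, (2-2)^2=0, (10-10)^2=0, (4-4)^2=0, (11-11)^2=0, (9-3)^2=36, (6-6)^2=0
sum(d^2) = 72.
Step 3: rho = 1 - 6*72 / (11*(11^2 - 1)) = 1 - 432/1320 = 0.672727.
Step 4: Under H0, t = rho * sqrt((n-2)/(1-rho^2)) = 2.7277 ~ t(9).
Step 5: Two-sided p-value from the t-distribution with 9 df = 0.023313.
Step 6: alpha = 0.1. reject H0.

rho = 0.6727, p = 0.023313, reject H0 at alpha = 0.1.


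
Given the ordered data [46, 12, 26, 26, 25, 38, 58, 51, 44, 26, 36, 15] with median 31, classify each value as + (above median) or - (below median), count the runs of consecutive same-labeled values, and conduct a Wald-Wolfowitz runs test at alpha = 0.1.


Step 1: Compute median = 31; label A = above, B = below.
Labels in order: ABBBBAAAABAB  (n_A = 6, n_B = 6)
Step 2: Count runs R = 6.
Step 3: Under H0 (random ordering), E[R] = 2*n_A*n_B/(n_A+n_B) + 1 = 2*6*6/12 + 1 = 7.0000.
        Var[R] = 2*n_A*n_B*(2*n_A*n_B - n_A - n_B) / ((n_A+n_B)^2 * (n_A+n_B-1)) = 4320/1584 = 2.7273.
        SD[R] = 1.6514.
Step 4: Continuity-corrected z = (R + 0.5 - E[R]) / SD[R] = (6 + 0.5 - 7.0000) / 1.6514 = -0.3028.
Step 5: Two-sided p-value via normal approximation = 2*(1 - Phi(|z|)) = 0.762069.
Step 6: alpha = 0.1. fail to reject H0.

R = 6, z = -0.3028, p = 0.762069, fail to reject H0.
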